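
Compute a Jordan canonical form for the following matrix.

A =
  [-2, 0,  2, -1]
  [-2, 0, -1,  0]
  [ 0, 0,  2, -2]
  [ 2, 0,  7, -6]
J_3(-2) ⊕ J_1(0)

The characteristic polynomial is
  det(x·I − A) = x^4 + 6*x^3 + 12*x^2 + 8*x = x*(x + 2)^3

Eigenvalues and multiplicities (the geometric multiplicity of λ is n − rank(A − λI), which equals the number of Jordan blocks for λ):
  λ = -2: algebraic multiplicity = 3, geometric multiplicity = 1
  λ = 0: algebraic multiplicity = 1, geometric multiplicity = 1

Determining the block sizes for each eigenvalue:
  λ = -2: one block (gm = 1), so the single block has size am = 3 → block sizes [3]
  λ = 0: one block (gm = 1), so the single block has size am = 1 → block sizes [1]

Assembling the blocks gives a Jordan form
J =
  [-2,  1,  0, 0]
  [ 0, -2,  1, 0]
  [ 0,  0, -2, 0]
  [ 0,  0,  0, 0]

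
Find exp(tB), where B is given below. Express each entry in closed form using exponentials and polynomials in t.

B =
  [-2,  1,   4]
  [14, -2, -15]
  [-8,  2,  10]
e^{tB} =
  [-t^2*exp(2*t) - 4*t*exp(2*t) + exp(2*t), t*exp(2*t), t^2*exp(2*t)/2 + 4*t*exp(2*t)]
  [4*t^2*exp(2*t) + 14*t*exp(2*t), -4*t*exp(2*t) + exp(2*t), -2*t^2*exp(2*t) - 15*t*exp(2*t)]
  [-2*t^2*exp(2*t) - 8*t*exp(2*t), 2*t*exp(2*t), t^2*exp(2*t) + 8*t*exp(2*t) + exp(2*t)]

Strategy: write B = P · J · P⁻¹ where J is a Jordan canonical form, so e^{tB} = P · e^{tJ} · P⁻¹, and e^{tJ} can be computed block-by-block.

B has Jordan form
J =
  [2, 1, 0]
  [0, 2, 1]
  [0, 0, 2]
(up to reordering of blocks).

Per-block formulas:
  For a 3×3 Jordan block J_3(2): exp(t · J_3(2)) = e^(2t)·(I + t·N + (t^2/2)·N^2), where N is the 3×3 nilpotent shift.

After assembling e^{tJ} and conjugating by P, we get:

e^{tB} =
  [-t^2*exp(2*t) - 4*t*exp(2*t) + exp(2*t), t*exp(2*t), t^2*exp(2*t)/2 + 4*t*exp(2*t)]
  [4*t^2*exp(2*t) + 14*t*exp(2*t), -4*t*exp(2*t) + exp(2*t), -2*t^2*exp(2*t) - 15*t*exp(2*t)]
  [-2*t^2*exp(2*t) - 8*t*exp(2*t), 2*t*exp(2*t), t^2*exp(2*t) + 8*t*exp(2*t) + exp(2*t)]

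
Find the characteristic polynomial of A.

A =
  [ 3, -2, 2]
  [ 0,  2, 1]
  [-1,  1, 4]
x^3 - 9*x^2 + 27*x - 27

Expanding det(x·I − A) (e.g. by cofactor expansion or by noting that A is similar to its Jordan form J, which has the same characteristic polynomial as A) gives
  χ_A(x) = x^3 - 9*x^2 + 27*x - 27
which factors as (x - 3)^3. The eigenvalues (with algebraic multiplicities) are λ = 3 with multiplicity 3.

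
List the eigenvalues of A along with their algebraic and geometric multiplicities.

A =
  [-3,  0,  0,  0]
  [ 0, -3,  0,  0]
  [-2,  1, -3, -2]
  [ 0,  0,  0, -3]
λ = -3: alg = 4, geom = 3

Step 1 — factor the characteristic polynomial to read off the algebraic multiplicities:
  χ_A(x) = (x + 3)^4

Step 2 — compute geometric multiplicities via the rank-nullity identity g(λ) = n − rank(A − λI):
  rank(A − (-3)·I) = 1, so dim ker(A − (-3)·I) = n − 1 = 3

Summary:
  λ = -3: algebraic multiplicity = 4, geometric multiplicity = 3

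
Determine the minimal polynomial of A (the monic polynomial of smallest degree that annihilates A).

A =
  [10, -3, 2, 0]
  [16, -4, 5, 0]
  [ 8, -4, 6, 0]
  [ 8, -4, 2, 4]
x^3 - 12*x^2 + 48*x - 64

The characteristic polynomial is χ_A(x) = (x - 4)^4, so the eigenvalues are known. The minimal polynomial is
  m_A(x) = Π_λ (x − λ)^{k_λ}
where k_λ is the size of the *largest* Jordan block for λ (equivalently, the smallest k with (A − λI)^k v = 0 for every generalised eigenvector v of λ).

  λ = 4: largest Jordan block has size 3, contributing (x − 4)^3

So m_A(x) = (x - 4)^3 = x^3 - 12*x^2 + 48*x - 64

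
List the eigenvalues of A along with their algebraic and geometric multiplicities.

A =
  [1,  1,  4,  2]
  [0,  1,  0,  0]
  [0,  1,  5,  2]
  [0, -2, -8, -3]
λ = 1: alg = 4, geom = 3

Step 1 — factor the characteristic polynomial to read off the algebraic multiplicities:
  χ_A(x) = (x - 1)^4

Step 2 — compute geometric multiplicities via the rank-nullity identity g(λ) = n − rank(A − λI):
  rank(A − (1)·I) = 1, so dim ker(A − (1)·I) = n − 1 = 3

Summary:
  λ = 1: algebraic multiplicity = 4, geometric multiplicity = 3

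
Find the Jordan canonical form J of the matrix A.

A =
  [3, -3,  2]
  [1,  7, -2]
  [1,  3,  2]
J_2(4) ⊕ J_1(4)

The characteristic polynomial is
  det(x·I − A) = x^3 - 12*x^2 + 48*x - 64 = (x - 4)^3

Eigenvalues and multiplicities (the geometric multiplicity of λ is n − rank(A − λI), which equals the number of Jordan blocks for λ):
  λ = 4: algebraic multiplicity = 3, geometric multiplicity = 2

Determining the block sizes for each eigenvalue:
  λ = 4: 2 blocks summing to 3 forces exactly one block of size 2 and the rest size 1 → block sizes [2, 1]

Assembling the blocks gives a Jordan form
J =
  [4, 1, 0]
  [0, 4, 0]
  [0, 0, 4]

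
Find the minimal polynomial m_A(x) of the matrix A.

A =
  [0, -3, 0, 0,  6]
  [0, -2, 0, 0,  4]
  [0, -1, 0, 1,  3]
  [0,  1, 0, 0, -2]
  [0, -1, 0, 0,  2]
x^2

The characteristic polynomial is χ_A(x) = x^5, so the eigenvalues are known. The minimal polynomial is
  m_A(x) = Π_λ (x − λ)^{k_λ}
where k_λ is the size of the *largest* Jordan block for λ (equivalently, the smallest k with (A − λI)^k v = 0 for every generalised eigenvector v of λ).

  λ = 0: largest Jordan block has size 2, contributing (x − 0)^2

So m_A(x) = x^2 = x^2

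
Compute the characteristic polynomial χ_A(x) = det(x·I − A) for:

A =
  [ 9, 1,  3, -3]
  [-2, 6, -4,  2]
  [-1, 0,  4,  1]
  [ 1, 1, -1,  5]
x^4 - 24*x^3 + 216*x^2 - 864*x + 1296

Expanding det(x·I − A) (e.g. by cofactor expansion or by noting that A is similar to its Jordan form J, which has the same characteristic polynomial as A) gives
  χ_A(x) = x^4 - 24*x^3 + 216*x^2 - 864*x + 1296
which factors as (x - 6)^4. The eigenvalues (with algebraic multiplicities) are λ = 6 with multiplicity 4.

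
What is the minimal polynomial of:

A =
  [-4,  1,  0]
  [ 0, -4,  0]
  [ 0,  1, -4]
x^2 + 8*x + 16

The characteristic polynomial is χ_A(x) = (x + 4)^3, so the eigenvalues are known. The minimal polynomial is
  m_A(x) = Π_λ (x − λ)^{k_λ}
where k_λ is the size of the *largest* Jordan block for λ (equivalently, the smallest k with (A − λI)^k v = 0 for every generalised eigenvector v of λ).

  λ = -4: largest Jordan block has size 2, contributing (x + 4)^2

So m_A(x) = (x + 4)^2 = x^2 + 8*x + 16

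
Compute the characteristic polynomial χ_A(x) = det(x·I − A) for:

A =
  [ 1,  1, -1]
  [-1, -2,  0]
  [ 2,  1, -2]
x^3 + 3*x^2 + 3*x + 1

Expanding det(x·I − A) (e.g. by cofactor expansion or by noting that A is similar to its Jordan form J, which has the same characteristic polynomial as A) gives
  χ_A(x) = x^3 + 3*x^2 + 3*x + 1
which factors as (x + 1)^3. The eigenvalues (with algebraic multiplicities) are λ = -1 with multiplicity 3.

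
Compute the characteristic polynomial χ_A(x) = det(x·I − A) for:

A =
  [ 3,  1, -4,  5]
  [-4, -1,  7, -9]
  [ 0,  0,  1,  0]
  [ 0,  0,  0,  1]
x^4 - 4*x^3 + 6*x^2 - 4*x + 1

Expanding det(x·I − A) (e.g. by cofactor expansion or by noting that A is similar to its Jordan form J, which has the same characteristic polynomial as A) gives
  χ_A(x) = x^4 - 4*x^3 + 6*x^2 - 4*x + 1
which factors as (x - 1)^4. The eigenvalues (with algebraic multiplicities) are λ = 1 with multiplicity 4.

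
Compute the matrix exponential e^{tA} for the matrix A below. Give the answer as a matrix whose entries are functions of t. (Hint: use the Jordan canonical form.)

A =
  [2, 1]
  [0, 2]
e^{tA} =
  [exp(2*t), t*exp(2*t)]
  [0, exp(2*t)]

Strategy: write A = P · J · P⁻¹ where J is a Jordan canonical form, so e^{tA} = P · e^{tJ} · P⁻¹, and e^{tJ} can be computed block-by-block.

A has Jordan form
J =
  [2, 1]
  [0, 2]
(up to reordering of blocks).

Per-block formulas:
  For a 2×2 Jordan block J_2(2): exp(t · J_2(2)) = e^(2t)·(I + t·N), where N is the 2×2 nilpotent shift.

After assembling e^{tJ} and conjugating by P, we get:

e^{tA} =
  [exp(2*t), t*exp(2*t)]
  [0, exp(2*t)]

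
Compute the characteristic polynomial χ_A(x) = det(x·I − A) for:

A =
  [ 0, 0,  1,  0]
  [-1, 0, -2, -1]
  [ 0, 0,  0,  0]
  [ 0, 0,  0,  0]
x^4

Expanding det(x·I − A) (e.g. by cofactor expansion or by noting that A is similar to its Jordan form J, which has the same characteristic polynomial as A) gives
  χ_A(x) = x^4
which factors as x^4. The eigenvalues (with algebraic multiplicities) are λ = 0 with multiplicity 4.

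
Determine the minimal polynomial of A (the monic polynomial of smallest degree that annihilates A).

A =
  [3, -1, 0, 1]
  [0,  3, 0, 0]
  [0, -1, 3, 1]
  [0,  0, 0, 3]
x^2 - 6*x + 9

The characteristic polynomial is χ_A(x) = (x - 3)^4, so the eigenvalues are known. The minimal polynomial is
  m_A(x) = Π_λ (x − λ)^{k_λ}
where k_λ is the size of the *largest* Jordan block for λ (equivalently, the smallest k with (A − λI)^k v = 0 for every generalised eigenvector v of λ).

  λ = 3: largest Jordan block has size 2, contributing (x − 3)^2

So m_A(x) = (x - 3)^2 = x^2 - 6*x + 9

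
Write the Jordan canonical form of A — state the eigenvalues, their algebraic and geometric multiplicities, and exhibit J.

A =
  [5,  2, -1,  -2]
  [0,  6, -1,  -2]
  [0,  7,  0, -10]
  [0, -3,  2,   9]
J_3(5) ⊕ J_1(5)

The characteristic polynomial is
  det(x·I − A) = x^4 - 20*x^3 + 150*x^2 - 500*x + 625 = (x - 5)^4

Eigenvalues and multiplicities (the geometric multiplicity of λ is n − rank(A − λI), which equals the number of Jordan blocks for λ):
  λ = 5: algebraic multiplicity = 4, geometric multiplicity = 2

Determining the block sizes for each eigenvalue:
  λ = 5: with am = 4 and gm = 2, the partition is not yet determined (e.g. several partitions of 4 into 2 parts exist). Let N = A − (5)·I. Computing rank(N^1) = 2, rank(N^2) = 1, rank(N^3) = 0; the number of blocks of size ≥ j is rank(N^{j−1}) − rank(N^j), giving [2, 1, 1]. So we have 1 block(s) of size 3, 1 block(s) of size 1 → block sizes [3, 1]

Assembling the blocks gives a Jordan form
J =
  [5, 1, 0, 0]
  [0, 5, 1, 0]
  [0, 0, 5, 0]
  [0, 0, 0, 5]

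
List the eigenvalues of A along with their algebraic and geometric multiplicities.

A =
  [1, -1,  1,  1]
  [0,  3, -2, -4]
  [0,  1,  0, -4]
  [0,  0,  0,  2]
λ = 1: alg = 2, geom = 2; λ = 2: alg = 2, geom = 2

Step 1 — factor the characteristic polynomial to read off the algebraic multiplicities:
  χ_A(x) = (x - 2)^2*(x - 1)^2

Step 2 — compute geometric multiplicities via the rank-nullity identity g(λ) = n − rank(A − λI):
  rank(A − (1)·I) = 2, so dim ker(A − (1)·I) = n − 2 = 2
  rank(A − (2)·I) = 2, so dim ker(A − (2)·I) = n − 2 = 2

Summary:
  λ = 1: algebraic multiplicity = 2, geometric multiplicity = 2
  λ = 2: algebraic multiplicity = 2, geometric multiplicity = 2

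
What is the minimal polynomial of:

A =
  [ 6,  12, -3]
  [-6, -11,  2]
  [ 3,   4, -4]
x^2 + 6*x + 9

The characteristic polynomial is χ_A(x) = (x + 3)^3, so the eigenvalues are known. The minimal polynomial is
  m_A(x) = Π_λ (x − λ)^{k_λ}
where k_λ is the size of the *largest* Jordan block for λ (equivalently, the smallest k with (A − λI)^k v = 0 for every generalised eigenvector v of λ).

  λ = -3: largest Jordan block has size 2, contributing (x + 3)^2

So m_A(x) = (x + 3)^2 = x^2 + 6*x + 9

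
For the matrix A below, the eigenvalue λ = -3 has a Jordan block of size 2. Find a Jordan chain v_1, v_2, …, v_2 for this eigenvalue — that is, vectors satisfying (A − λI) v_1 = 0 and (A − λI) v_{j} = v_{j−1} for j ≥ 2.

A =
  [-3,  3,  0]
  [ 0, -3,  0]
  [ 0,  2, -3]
A Jordan chain for λ = -3 of length 2:
v_1 = (3, 0, 2)ᵀ
v_2 = (0, 1, 0)ᵀ

Let N = A − (-3)·I. We want v_2 with N^2 v_2 = 0 but N^1 v_2 ≠ 0; then v_{j-1} := N · v_j for j = 2, …, 2.

Pick v_2 = (0, 1, 0)ᵀ.
Then v_1 = N · v_2 = (3, 0, 2)ᵀ.

Sanity check: (A − (-3)·I) v_1 = (0, 0, 0)ᵀ = 0. ✓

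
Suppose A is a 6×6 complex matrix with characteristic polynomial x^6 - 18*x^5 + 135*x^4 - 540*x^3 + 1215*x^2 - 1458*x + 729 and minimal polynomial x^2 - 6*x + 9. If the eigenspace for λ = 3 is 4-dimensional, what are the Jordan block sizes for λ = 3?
Block sizes for λ = 3: [2, 2, 1, 1]

Step 1 — from the characteristic polynomial, algebraic multiplicity of λ = 3 is 6. From dim ker(A − (3)·I) = 4, there are exactly 4 Jordan blocks for λ = 3.
Step 2 — from the minimal polynomial, the factor (x − 3)^2 tells us the largest block for λ = 3 has size 2.
Step 3 — with total size 6, 4 blocks, and largest block 2, the block sizes (in nonincreasing order) are [2, 2, 1, 1].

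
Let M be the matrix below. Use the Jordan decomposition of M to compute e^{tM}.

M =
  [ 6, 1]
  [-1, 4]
e^{tM} =
  [t*exp(5*t) + exp(5*t), t*exp(5*t)]
  [-t*exp(5*t), -t*exp(5*t) + exp(5*t)]

Strategy: write M = P · J · P⁻¹ where J is a Jordan canonical form, so e^{tM} = P · e^{tJ} · P⁻¹, and e^{tJ} can be computed block-by-block.

M has Jordan form
J =
  [5, 1]
  [0, 5]
(up to reordering of blocks).

Per-block formulas:
  For a 2×2 Jordan block J_2(5): exp(t · J_2(5)) = e^(5t)·(I + t·N), where N is the 2×2 nilpotent shift.

After assembling e^{tJ} and conjugating by P, we get:

e^{tM} =
  [t*exp(5*t) + exp(5*t), t*exp(5*t)]
  [-t*exp(5*t), -t*exp(5*t) + exp(5*t)]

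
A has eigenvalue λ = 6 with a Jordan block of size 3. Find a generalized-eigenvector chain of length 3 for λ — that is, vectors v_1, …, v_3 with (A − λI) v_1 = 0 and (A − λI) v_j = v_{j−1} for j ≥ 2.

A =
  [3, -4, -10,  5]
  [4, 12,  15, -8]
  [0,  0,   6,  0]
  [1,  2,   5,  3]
A Jordan chain for λ = 6 of length 3:
v_1 = (-2, 4, 0, 2)ᵀ
v_2 = (-3, 4, 0, 1)ᵀ
v_3 = (1, 0, 0, 0)ᵀ

Let N = A − (6)·I. We want v_3 with N^3 v_3 = 0 but N^2 v_3 ≠ 0; then v_{j-1} := N · v_j for j = 3, …, 2.

Pick v_3 = (1, 0, 0, 0)ᵀ.
Then v_2 = N · v_3 = (-3, 4, 0, 1)ᵀ.
Then v_1 = N · v_2 = (-2, 4, 0, 2)ᵀ.

Sanity check: (A − (6)·I) v_1 = (0, 0, 0, 0)ᵀ = 0. ✓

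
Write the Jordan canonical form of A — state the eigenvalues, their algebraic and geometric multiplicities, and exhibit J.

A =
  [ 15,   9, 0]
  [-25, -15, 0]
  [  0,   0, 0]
J_2(0) ⊕ J_1(0)

The characteristic polynomial is
  det(x·I − A) = x^3

Eigenvalues and multiplicities (the geometric multiplicity of λ is n − rank(A − λI), which equals the number of Jordan blocks for λ):
  λ = 0: algebraic multiplicity = 3, geometric multiplicity = 2

Determining the block sizes for each eigenvalue:
  λ = 0: 2 blocks summing to 3 forces exactly one block of size 2 and the rest size 1 → block sizes [2, 1]

Assembling the blocks gives a Jordan form
J =
  [0, 1, 0]
  [0, 0, 0]
  [0, 0, 0]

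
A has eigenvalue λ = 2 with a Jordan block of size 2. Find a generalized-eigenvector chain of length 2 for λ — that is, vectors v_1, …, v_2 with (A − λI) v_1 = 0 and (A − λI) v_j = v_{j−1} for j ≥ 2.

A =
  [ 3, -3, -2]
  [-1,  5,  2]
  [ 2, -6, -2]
A Jordan chain for λ = 2 of length 2:
v_1 = (1, -1, 2)ᵀ
v_2 = (1, 0, 0)ᵀ

Let N = A − (2)·I. We want v_2 with N^2 v_2 = 0 but N^1 v_2 ≠ 0; then v_{j-1} := N · v_j for j = 2, …, 2.

Pick v_2 = (1, 0, 0)ᵀ.
Then v_1 = N · v_2 = (1, -1, 2)ᵀ.

Sanity check: (A − (2)·I) v_1 = (0, 0, 0)ᵀ = 0. ✓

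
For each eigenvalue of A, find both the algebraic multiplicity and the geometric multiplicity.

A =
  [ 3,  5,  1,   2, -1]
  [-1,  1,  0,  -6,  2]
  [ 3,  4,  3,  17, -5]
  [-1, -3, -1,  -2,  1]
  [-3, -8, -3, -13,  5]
λ = 2: alg = 5, geom = 2

Step 1 — factor the characteristic polynomial to read off the algebraic multiplicities:
  χ_A(x) = (x - 2)^5

Step 2 — compute geometric multiplicities via the rank-nullity identity g(λ) = n − rank(A − λI):
  rank(A − (2)·I) = 3, so dim ker(A − (2)·I) = n − 3 = 2

Summary:
  λ = 2: algebraic multiplicity = 5, geometric multiplicity = 2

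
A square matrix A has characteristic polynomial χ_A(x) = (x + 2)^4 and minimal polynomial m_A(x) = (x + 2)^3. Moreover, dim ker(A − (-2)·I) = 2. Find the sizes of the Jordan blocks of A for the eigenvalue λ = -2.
Block sizes for λ = -2: [3, 1]

Step 1 — from the characteristic polynomial, algebraic multiplicity of λ = -2 is 4. From dim ker(A − (-2)·I) = 2, there are exactly 2 Jordan blocks for λ = -2.
Step 2 — from the minimal polynomial, the factor (x + 2)^3 tells us the largest block for λ = -2 has size 3.
Step 3 — with total size 4, 2 blocks, and largest block 3, the block sizes (in nonincreasing order) are [3, 1].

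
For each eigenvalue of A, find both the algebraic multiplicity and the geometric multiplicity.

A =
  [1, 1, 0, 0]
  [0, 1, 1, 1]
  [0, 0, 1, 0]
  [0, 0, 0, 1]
λ = 1: alg = 4, geom = 2

Step 1 — factor the characteristic polynomial to read off the algebraic multiplicities:
  χ_A(x) = (x - 1)^4

Step 2 — compute geometric multiplicities via the rank-nullity identity g(λ) = n − rank(A − λI):
  rank(A − (1)·I) = 2, so dim ker(A − (1)·I) = n − 2 = 2

Summary:
  λ = 1: algebraic multiplicity = 4, geometric multiplicity = 2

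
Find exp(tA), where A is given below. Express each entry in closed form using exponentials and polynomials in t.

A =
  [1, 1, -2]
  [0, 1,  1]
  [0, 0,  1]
e^{tA} =
  [exp(t), t*exp(t), t^2*exp(t)/2 - 2*t*exp(t)]
  [0, exp(t), t*exp(t)]
  [0, 0, exp(t)]

Strategy: write A = P · J · P⁻¹ where J is a Jordan canonical form, so e^{tA} = P · e^{tJ} · P⁻¹, and e^{tJ} can be computed block-by-block.

A has Jordan form
J =
  [1, 1, 0]
  [0, 1, 1]
  [0, 0, 1]
(up to reordering of blocks).

Per-block formulas:
  For a 3×3 Jordan block J_3(1): exp(t · J_3(1)) = e^(1t)·(I + t·N + (t^2/2)·N^2), where N is the 3×3 nilpotent shift.

After assembling e^{tJ} and conjugating by P, we get:

e^{tA} =
  [exp(t), t*exp(t), t^2*exp(t)/2 - 2*t*exp(t)]
  [0, exp(t), t*exp(t)]
  [0, 0, exp(t)]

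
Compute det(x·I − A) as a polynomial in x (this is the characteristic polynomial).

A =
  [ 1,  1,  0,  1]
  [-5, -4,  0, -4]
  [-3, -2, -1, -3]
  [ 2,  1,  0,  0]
x^4 + 4*x^3 + 6*x^2 + 4*x + 1

Expanding det(x·I − A) (e.g. by cofactor expansion or by noting that A is similar to its Jordan form J, which has the same characteristic polynomial as A) gives
  χ_A(x) = x^4 + 4*x^3 + 6*x^2 + 4*x + 1
which factors as (x + 1)^4. The eigenvalues (with algebraic multiplicities) are λ = -1 with multiplicity 4.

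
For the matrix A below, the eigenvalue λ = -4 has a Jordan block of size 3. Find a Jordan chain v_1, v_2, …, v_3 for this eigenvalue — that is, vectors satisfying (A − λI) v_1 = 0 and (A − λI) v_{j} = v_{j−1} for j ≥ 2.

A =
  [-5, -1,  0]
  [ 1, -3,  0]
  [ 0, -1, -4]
A Jordan chain for λ = -4 of length 3:
v_1 = (0, 0, -1)ᵀ
v_2 = (-1, 1, 0)ᵀ
v_3 = (1, 0, 0)ᵀ

Let N = A − (-4)·I. We want v_3 with N^3 v_3 = 0 but N^2 v_3 ≠ 0; then v_{j-1} := N · v_j for j = 3, …, 2.

Pick v_3 = (1, 0, 0)ᵀ.
Then v_2 = N · v_3 = (-1, 1, 0)ᵀ.
Then v_1 = N · v_2 = (0, 0, -1)ᵀ.

Sanity check: (A − (-4)·I) v_1 = (0, 0, 0)ᵀ = 0. ✓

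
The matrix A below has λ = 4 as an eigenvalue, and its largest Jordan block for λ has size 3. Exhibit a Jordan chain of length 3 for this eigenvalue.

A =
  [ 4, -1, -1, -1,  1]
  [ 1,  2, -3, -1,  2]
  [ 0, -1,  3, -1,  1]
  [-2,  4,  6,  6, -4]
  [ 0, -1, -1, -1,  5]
A Jordan chain for λ = 4 of length 3:
v_1 = (1, 0, 1, 0, 1)ᵀ
v_2 = (0, 1, 0, -2, 0)ᵀ
v_3 = (1, 0, 0, 0, 0)ᵀ

Let N = A − (4)·I. We want v_3 with N^3 v_3 = 0 but N^2 v_3 ≠ 0; then v_{j-1} := N · v_j for j = 3, …, 2.

Pick v_3 = (1, 0, 0, 0, 0)ᵀ.
Then v_2 = N · v_3 = (0, 1, 0, -2, 0)ᵀ.
Then v_1 = N · v_2 = (1, 0, 1, 0, 1)ᵀ.

Sanity check: (A − (4)·I) v_1 = (0, 0, 0, 0, 0)ᵀ = 0. ✓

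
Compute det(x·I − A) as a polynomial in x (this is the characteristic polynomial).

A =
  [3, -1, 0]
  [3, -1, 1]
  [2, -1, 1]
x^3 - 3*x^2 + 3*x - 1

Expanding det(x·I − A) (e.g. by cofactor expansion or by noting that A is similar to its Jordan form J, which has the same characteristic polynomial as A) gives
  χ_A(x) = x^3 - 3*x^2 + 3*x - 1
which factors as (x - 1)^3. The eigenvalues (with algebraic multiplicities) are λ = 1 with multiplicity 3.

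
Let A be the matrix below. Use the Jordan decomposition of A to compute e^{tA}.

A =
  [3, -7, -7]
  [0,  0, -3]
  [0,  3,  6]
e^{tA} =
  [exp(3*t), -7*t*exp(3*t), -7*t*exp(3*t)]
  [0, -3*t*exp(3*t) + exp(3*t), -3*t*exp(3*t)]
  [0, 3*t*exp(3*t), 3*t*exp(3*t) + exp(3*t)]

Strategy: write A = P · J · P⁻¹ where J is a Jordan canonical form, so e^{tA} = P · e^{tJ} · P⁻¹, and e^{tJ} can be computed block-by-block.

A has Jordan form
J =
  [3, 1, 0]
  [0, 3, 0]
  [0, 0, 3]
(up to reordering of blocks).

Per-block formulas:
  For a 2×2 Jordan block J_2(3): exp(t · J_2(3)) = e^(3t)·(I + t·N), where N is the 2×2 nilpotent shift.
  For a 1×1 block at λ = 3: exp(t · [3]) = [e^(3t)].

After assembling e^{tJ} and conjugating by P, we get:

e^{tA} =
  [exp(3*t), -7*t*exp(3*t), -7*t*exp(3*t)]
  [0, -3*t*exp(3*t) + exp(3*t), -3*t*exp(3*t)]
  [0, 3*t*exp(3*t), 3*t*exp(3*t) + exp(3*t)]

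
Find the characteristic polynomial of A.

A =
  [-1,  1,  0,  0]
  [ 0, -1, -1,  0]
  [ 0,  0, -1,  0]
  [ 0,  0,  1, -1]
x^4 + 4*x^3 + 6*x^2 + 4*x + 1

Expanding det(x·I − A) (e.g. by cofactor expansion or by noting that A is similar to its Jordan form J, which has the same characteristic polynomial as A) gives
  χ_A(x) = x^4 + 4*x^3 + 6*x^2 + 4*x + 1
which factors as (x + 1)^4. The eigenvalues (with algebraic multiplicities) are λ = -1 with multiplicity 4.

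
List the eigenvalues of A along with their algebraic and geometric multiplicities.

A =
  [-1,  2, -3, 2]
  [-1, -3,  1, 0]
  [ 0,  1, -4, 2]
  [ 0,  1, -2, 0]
λ = -2: alg = 4, geom = 2

Step 1 — factor the characteristic polynomial to read off the algebraic multiplicities:
  χ_A(x) = (x + 2)^4

Step 2 — compute geometric multiplicities via the rank-nullity identity g(λ) = n − rank(A − λI):
  rank(A − (-2)·I) = 2, so dim ker(A − (-2)·I) = n − 2 = 2

Summary:
  λ = -2: algebraic multiplicity = 4, geometric multiplicity = 2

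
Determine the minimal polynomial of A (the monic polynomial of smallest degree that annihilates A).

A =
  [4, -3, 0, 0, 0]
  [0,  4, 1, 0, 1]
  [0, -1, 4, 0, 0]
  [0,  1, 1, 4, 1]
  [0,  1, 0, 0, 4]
x^3 - 12*x^2 + 48*x - 64

The characteristic polynomial is χ_A(x) = (x - 4)^5, so the eigenvalues are known. The minimal polynomial is
  m_A(x) = Π_λ (x − λ)^{k_λ}
where k_λ is the size of the *largest* Jordan block for λ (equivalently, the smallest k with (A − λI)^k v = 0 for every generalised eigenvector v of λ).

  λ = 4: largest Jordan block has size 3, contributing (x − 4)^3

So m_A(x) = (x - 4)^3 = x^3 - 12*x^2 + 48*x - 64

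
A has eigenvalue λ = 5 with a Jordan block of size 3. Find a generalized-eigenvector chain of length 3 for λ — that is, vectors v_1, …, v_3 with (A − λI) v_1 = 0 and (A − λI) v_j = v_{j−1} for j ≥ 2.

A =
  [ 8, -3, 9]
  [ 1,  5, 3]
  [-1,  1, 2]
A Jordan chain for λ = 5 of length 3:
v_1 = (-3, 0, 1)ᵀ
v_2 = (3, 1, -1)ᵀ
v_3 = (1, 0, 0)ᵀ

Let N = A − (5)·I. We want v_3 with N^3 v_3 = 0 but N^2 v_3 ≠ 0; then v_{j-1} := N · v_j for j = 3, …, 2.

Pick v_3 = (1, 0, 0)ᵀ.
Then v_2 = N · v_3 = (3, 1, -1)ᵀ.
Then v_1 = N · v_2 = (-3, 0, 1)ᵀ.

Sanity check: (A − (5)·I) v_1 = (0, 0, 0)ᵀ = 0. ✓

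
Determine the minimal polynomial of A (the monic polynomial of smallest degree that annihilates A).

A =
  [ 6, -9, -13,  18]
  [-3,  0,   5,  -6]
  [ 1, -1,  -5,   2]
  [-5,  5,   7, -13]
x^3 + 9*x^2 + 27*x + 27

The characteristic polynomial is χ_A(x) = (x + 3)^4, so the eigenvalues are known. The minimal polynomial is
  m_A(x) = Π_λ (x − λ)^{k_λ}
where k_λ is the size of the *largest* Jordan block for λ (equivalently, the smallest k with (A − λI)^k v = 0 for every generalised eigenvector v of λ).

  λ = -3: largest Jordan block has size 3, contributing (x + 3)^3

So m_A(x) = (x + 3)^3 = x^3 + 9*x^2 + 27*x + 27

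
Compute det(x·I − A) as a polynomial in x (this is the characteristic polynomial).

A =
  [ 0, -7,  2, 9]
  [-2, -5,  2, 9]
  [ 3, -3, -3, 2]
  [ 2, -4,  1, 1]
x^4 + 7*x^3 + 9*x^2 - 27*x - 54

Expanding det(x·I − A) (e.g. by cofactor expansion or by noting that A is similar to its Jordan form J, which has the same characteristic polynomial as A) gives
  χ_A(x) = x^4 + 7*x^3 + 9*x^2 - 27*x - 54
which factors as (x - 2)*(x + 3)^3. The eigenvalues (with algebraic multiplicities) are λ = -3 with multiplicity 3, λ = 2 with multiplicity 1.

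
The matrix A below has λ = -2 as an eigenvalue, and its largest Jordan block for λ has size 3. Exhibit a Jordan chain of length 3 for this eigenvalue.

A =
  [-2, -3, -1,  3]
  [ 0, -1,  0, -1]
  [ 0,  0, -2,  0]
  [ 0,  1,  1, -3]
A Jordan chain for λ = -2 of length 3:
v_1 = (3, -1, 0, -1)ᵀ
v_2 = (-1, 0, 0, 1)ᵀ
v_3 = (0, 0, 1, 0)ᵀ

Let N = A − (-2)·I. We want v_3 with N^3 v_3 = 0 but N^2 v_3 ≠ 0; then v_{j-1} := N · v_j for j = 3, …, 2.

Pick v_3 = (0, 0, 1, 0)ᵀ.
Then v_2 = N · v_3 = (-1, 0, 0, 1)ᵀ.
Then v_1 = N · v_2 = (3, -1, 0, -1)ᵀ.

Sanity check: (A − (-2)·I) v_1 = (0, 0, 0, 0)ᵀ = 0. ✓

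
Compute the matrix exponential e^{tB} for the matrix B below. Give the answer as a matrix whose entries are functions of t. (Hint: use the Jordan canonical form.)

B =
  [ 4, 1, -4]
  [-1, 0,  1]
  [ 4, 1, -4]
e^{tB} =
  [-t^2/2 + 4*t + 1, t, t^2/2 - 4*t]
  [-t, 1, t]
  [-t^2/2 + 4*t, t, t^2/2 - 4*t + 1]

Strategy: write B = P · J · P⁻¹ where J is a Jordan canonical form, so e^{tB} = P · e^{tJ} · P⁻¹, and e^{tJ} can be computed block-by-block.

B has Jordan form
J =
  [0, 1, 0]
  [0, 0, 1]
  [0, 0, 0]
(up to reordering of blocks).

Per-block formulas:
  For a 3×3 Jordan block J_3(0): exp(t · J_3(0)) = e^(0t)·(I + t·N + (t^2/2)·N^2), where N is the 3×3 nilpotent shift.

After assembling e^{tJ} and conjugating by P, we get:

e^{tB} =
  [-t^2/2 + 4*t + 1, t, t^2/2 - 4*t]
  [-t, 1, t]
  [-t^2/2 + 4*t, t, t^2/2 - 4*t + 1]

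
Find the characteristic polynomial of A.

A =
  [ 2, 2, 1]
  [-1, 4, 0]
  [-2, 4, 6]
x^3 - 12*x^2 + 48*x - 64

Expanding det(x·I − A) (e.g. by cofactor expansion or by noting that A is similar to its Jordan form J, which has the same characteristic polynomial as A) gives
  χ_A(x) = x^3 - 12*x^2 + 48*x - 64
which factors as (x - 4)^3. The eigenvalues (with algebraic multiplicities) are λ = 4 with multiplicity 3.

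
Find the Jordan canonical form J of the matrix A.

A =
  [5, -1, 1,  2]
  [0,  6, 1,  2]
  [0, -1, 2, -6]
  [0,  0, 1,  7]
J_3(5) ⊕ J_1(5)

The characteristic polynomial is
  det(x·I − A) = x^4 - 20*x^3 + 150*x^2 - 500*x + 625 = (x - 5)^4

Eigenvalues and multiplicities (the geometric multiplicity of λ is n − rank(A − λI), which equals the number of Jordan blocks for λ):
  λ = 5: algebraic multiplicity = 4, geometric multiplicity = 2

Determining the block sizes for each eigenvalue:
  λ = 5: with am = 4 and gm = 2, the partition is not yet determined (e.g. several partitions of 4 into 2 parts exist). Let N = A − (5)·I. Computing rank(N^1) = 2, rank(N^2) = 1, rank(N^3) = 0; the number of blocks of size ≥ j is rank(N^{j−1}) − rank(N^j), giving [2, 1, 1]. So we have 1 block(s) of size 3, 1 block(s) of size 1 → block sizes [3, 1]

Assembling the blocks gives a Jordan form
J =
  [5, 1, 0, 0]
  [0, 5, 1, 0]
  [0, 0, 5, 0]
  [0, 0, 0, 5]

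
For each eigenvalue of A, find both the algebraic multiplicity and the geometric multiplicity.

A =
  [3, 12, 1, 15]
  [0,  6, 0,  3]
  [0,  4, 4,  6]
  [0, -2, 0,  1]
λ = 3: alg = 2, geom = 1; λ = 4: alg = 2, geom = 2

Step 1 — factor the characteristic polynomial to read off the algebraic multiplicities:
  χ_A(x) = (x - 4)^2*(x - 3)^2

Step 2 — compute geometric multiplicities via the rank-nullity identity g(λ) = n − rank(A − λI):
  rank(A − (3)·I) = 3, so dim ker(A − (3)·I) = n − 3 = 1
  rank(A − (4)·I) = 2, so dim ker(A − (4)·I) = n − 2 = 2

Summary:
  λ = 3: algebraic multiplicity = 2, geometric multiplicity = 1
  λ = 4: algebraic multiplicity = 2, geometric multiplicity = 2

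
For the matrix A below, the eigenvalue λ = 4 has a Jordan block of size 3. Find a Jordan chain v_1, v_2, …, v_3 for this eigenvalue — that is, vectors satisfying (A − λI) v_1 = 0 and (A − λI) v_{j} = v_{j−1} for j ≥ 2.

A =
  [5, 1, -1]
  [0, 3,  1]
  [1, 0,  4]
A Jordan chain for λ = 4 of length 3:
v_1 = (0, 1, 1)ᵀ
v_2 = (1, 0, 1)ᵀ
v_3 = (1, 0, 0)ᵀ

Let N = A − (4)·I. We want v_3 with N^3 v_3 = 0 but N^2 v_3 ≠ 0; then v_{j-1} := N · v_j for j = 3, …, 2.

Pick v_3 = (1, 0, 0)ᵀ.
Then v_2 = N · v_3 = (1, 0, 1)ᵀ.
Then v_1 = N · v_2 = (0, 1, 1)ᵀ.

Sanity check: (A − (4)·I) v_1 = (0, 0, 0)ᵀ = 0. ✓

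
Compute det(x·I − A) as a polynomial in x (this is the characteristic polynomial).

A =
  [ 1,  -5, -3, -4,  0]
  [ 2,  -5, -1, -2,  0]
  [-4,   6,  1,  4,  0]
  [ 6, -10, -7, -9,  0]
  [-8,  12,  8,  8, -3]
x^5 + 15*x^4 + 90*x^3 + 270*x^2 + 405*x + 243

Expanding det(x·I − A) (e.g. by cofactor expansion or by noting that A is similar to its Jordan form J, which has the same characteristic polynomial as A) gives
  χ_A(x) = x^5 + 15*x^4 + 90*x^3 + 270*x^2 + 405*x + 243
which factors as (x + 3)^5. The eigenvalues (with algebraic multiplicities) are λ = -3 with multiplicity 5.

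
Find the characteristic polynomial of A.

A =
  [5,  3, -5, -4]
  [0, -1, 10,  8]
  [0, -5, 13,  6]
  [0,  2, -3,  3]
x^4 - 20*x^3 + 150*x^2 - 500*x + 625

Expanding det(x·I − A) (e.g. by cofactor expansion or by noting that A is similar to its Jordan form J, which has the same characteristic polynomial as A) gives
  χ_A(x) = x^4 - 20*x^3 + 150*x^2 - 500*x + 625
which factors as (x - 5)^4. The eigenvalues (with algebraic multiplicities) are λ = 5 with multiplicity 4.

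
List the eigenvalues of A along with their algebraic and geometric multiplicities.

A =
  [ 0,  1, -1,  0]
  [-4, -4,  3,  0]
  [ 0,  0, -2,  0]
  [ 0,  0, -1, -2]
λ = -2: alg = 4, geom = 2

Step 1 — factor the characteristic polynomial to read off the algebraic multiplicities:
  χ_A(x) = (x + 2)^4

Step 2 — compute geometric multiplicities via the rank-nullity identity g(λ) = n − rank(A − λI):
  rank(A − (-2)·I) = 2, so dim ker(A − (-2)·I) = n − 2 = 2

Summary:
  λ = -2: algebraic multiplicity = 4, geometric multiplicity = 2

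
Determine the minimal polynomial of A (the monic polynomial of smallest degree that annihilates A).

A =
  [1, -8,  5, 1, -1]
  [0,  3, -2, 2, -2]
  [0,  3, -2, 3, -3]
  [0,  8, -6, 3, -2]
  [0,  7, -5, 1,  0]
x^2 - 2*x + 1

The characteristic polynomial is χ_A(x) = (x - 1)^5, so the eigenvalues are known. The minimal polynomial is
  m_A(x) = Π_λ (x − λ)^{k_λ}
where k_λ is the size of the *largest* Jordan block for λ (equivalently, the smallest k with (A − λI)^k v = 0 for every generalised eigenvector v of λ).

  λ = 1: largest Jordan block has size 2, contributing (x − 1)^2

So m_A(x) = (x - 1)^2 = x^2 - 2*x + 1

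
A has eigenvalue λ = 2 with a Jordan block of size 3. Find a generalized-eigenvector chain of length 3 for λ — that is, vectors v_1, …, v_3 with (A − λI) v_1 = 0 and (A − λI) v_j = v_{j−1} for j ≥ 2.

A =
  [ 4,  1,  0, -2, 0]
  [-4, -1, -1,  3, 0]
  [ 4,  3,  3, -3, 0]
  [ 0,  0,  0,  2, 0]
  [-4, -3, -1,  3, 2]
A Jordan chain for λ = 2 of length 3:
v_1 = (-1, 2, -2, 0, 2)ᵀ
v_2 = (1, -3, 3, 0, -3)ᵀ
v_3 = (0, 1, 0, 0, 0)ᵀ

Let N = A − (2)·I. We want v_3 with N^3 v_3 = 0 but N^2 v_3 ≠ 0; then v_{j-1} := N · v_j for j = 3, …, 2.

Pick v_3 = (0, 1, 0, 0, 0)ᵀ.
Then v_2 = N · v_3 = (1, -3, 3, 0, -3)ᵀ.
Then v_1 = N · v_2 = (-1, 2, -2, 0, 2)ᵀ.

Sanity check: (A − (2)·I) v_1 = (0, 0, 0, 0, 0)ᵀ = 0. ✓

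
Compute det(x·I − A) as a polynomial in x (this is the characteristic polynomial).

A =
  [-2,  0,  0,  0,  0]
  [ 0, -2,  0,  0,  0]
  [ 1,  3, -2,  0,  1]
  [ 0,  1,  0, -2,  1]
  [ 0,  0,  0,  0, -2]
x^5 + 10*x^4 + 40*x^3 + 80*x^2 + 80*x + 32

Expanding det(x·I − A) (e.g. by cofactor expansion or by noting that A is similar to its Jordan form J, which has the same characteristic polynomial as A) gives
  χ_A(x) = x^5 + 10*x^4 + 40*x^3 + 80*x^2 + 80*x + 32
which factors as (x + 2)^5. The eigenvalues (with algebraic multiplicities) are λ = -2 with multiplicity 5.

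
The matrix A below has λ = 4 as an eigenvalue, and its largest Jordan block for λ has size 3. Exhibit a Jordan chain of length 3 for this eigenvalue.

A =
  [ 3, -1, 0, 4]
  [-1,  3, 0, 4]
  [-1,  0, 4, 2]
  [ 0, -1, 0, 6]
A Jordan chain for λ = 4 of length 3:
v_1 = (2, 2, 1, 1)ᵀ
v_2 = (-1, -1, -1, 0)ᵀ
v_3 = (1, 0, 0, 0)ᵀ

Let N = A − (4)·I. We want v_3 with N^3 v_3 = 0 but N^2 v_3 ≠ 0; then v_{j-1} := N · v_j for j = 3, …, 2.

Pick v_3 = (1, 0, 0, 0)ᵀ.
Then v_2 = N · v_3 = (-1, -1, -1, 0)ᵀ.
Then v_1 = N · v_2 = (2, 2, 1, 1)ᵀ.

Sanity check: (A − (4)·I) v_1 = (0, 0, 0, 0)ᵀ = 0. ✓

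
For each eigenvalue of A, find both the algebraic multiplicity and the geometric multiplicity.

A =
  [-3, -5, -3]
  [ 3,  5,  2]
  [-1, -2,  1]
λ = 1: alg = 3, geom = 1

Step 1 — factor the characteristic polynomial to read off the algebraic multiplicities:
  χ_A(x) = (x - 1)^3

Step 2 — compute geometric multiplicities via the rank-nullity identity g(λ) = n − rank(A − λI):
  rank(A − (1)·I) = 2, so dim ker(A − (1)·I) = n − 2 = 1

Summary:
  λ = 1: algebraic multiplicity = 3, geometric multiplicity = 1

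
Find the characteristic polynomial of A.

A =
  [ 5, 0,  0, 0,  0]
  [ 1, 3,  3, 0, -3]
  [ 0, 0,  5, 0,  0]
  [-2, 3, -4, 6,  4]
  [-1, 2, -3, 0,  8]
x^5 - 27*x^4 + 291*x^3 - 1565*x^2 + 4200*x - 4500

Expanding det(x·I − A) (e.g. by cofactor expansion or by noting that A is similar to its Jordan form J, which has the same characteristic polynomial as A) gives
  χ_A(x) = x^5 - 27*x^4 + 291*x^3 - 1565*x^2 + 4200*x - 4500
which factors as (x - 6)^2*(x - 5)^3. The eigenvalues (with algebraic multiplicities) are λ = 5 with multiplicity 3, λ = 6 with multiplicity 2.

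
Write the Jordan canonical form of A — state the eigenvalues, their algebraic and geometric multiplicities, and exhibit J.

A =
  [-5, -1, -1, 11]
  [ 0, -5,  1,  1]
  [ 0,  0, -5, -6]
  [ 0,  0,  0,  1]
J_3(-5) ⊕ J_1(1)

The characteristic polynomial is
  det(x·I − A) = x^4 + 14*x^3 + 60*x^2 + 50*x - 125 = (x - 1)*(x + 5)^3

Eigenvalues and multiplicities (the geometric multiplicity of λ is n − rank(A − λI), which equals the number of Jordan blocks for λ):
  λ = -5: algebraic multiplicity = 3, geometric multiplicity = 1
  λ = 1: algebraic multiplicity = 1, geometric multiplicity = 1

Determining the block sizes for each eigenvalue:
  λ = -5: one block (gm = 1), so the single block has size am = 3 → block sizes [3]
  λ = 1: one block (gm = 1), so the single block has size am = 1 → block sizes [1]

Assembling the blocks gives a Jordan form
J =
  [-5,  1,  0, 0]
  [ 0, -5,  1, 0]
  [ 0,  0, -5, 0]
  [ 0,  0,  0, 1]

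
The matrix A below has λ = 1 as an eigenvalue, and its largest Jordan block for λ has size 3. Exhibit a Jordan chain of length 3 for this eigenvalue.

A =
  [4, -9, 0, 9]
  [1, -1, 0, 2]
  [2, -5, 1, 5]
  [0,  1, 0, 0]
A Jordan chain for λ = 1 of length 3:
v_1 = (0, 1, 1, 1)ᵀ
v_2 = (3, 1, 2, 0)ᵀ
v_3 = (1, 0, 0, 0)ᵀ

Let N = A − (1)·I. We want v_3 with N^3 v_3 = 0 but N^2 v_3 ≠ 0; then v_{j-1} := N · v_j for j = 3, …, 2.

Pick v_3 = (1, 0, 0, 0)ᵀ.
Then v_2 = N · v_3 = (3, 1, 2, 0)ᵀ.
Then v_1 = N · v_2 = (0, 1, 1, 1)ᵀ.

Sanity check: (A − (1)·I) v_1 = (0, 0, 0, 0)ᵀ = 0. ✓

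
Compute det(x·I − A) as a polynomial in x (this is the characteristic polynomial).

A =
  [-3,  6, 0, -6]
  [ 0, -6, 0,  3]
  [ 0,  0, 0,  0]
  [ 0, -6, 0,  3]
x^4 + 6*x^3 + 9*x^2

Expanding det(x·I − A) (e.g. by cofactor expansion or by noting that A is similar to its Jordan form J, which has the same characteristic polynomial as A) gives
  χ_A(x) = x^4 + 6*x^3 + 9*x^2
which factors as x^2*(x + 3)^2. The eigenvalues (with algebraic multiplicities) are λ = -3 with multiplicity 2, λ = 0 with multiplicity 2.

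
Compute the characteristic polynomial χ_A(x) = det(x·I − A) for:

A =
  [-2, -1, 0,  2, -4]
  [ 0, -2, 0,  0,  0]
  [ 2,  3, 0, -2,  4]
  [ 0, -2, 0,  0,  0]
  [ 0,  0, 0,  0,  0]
x^5 + 4*x^4 + 4*x^3

Expanding det(x·I − A) (e.g. by cofactor expansion or by noting that A is similar to its Jordan form J, which has the same characteristic polynomial as A) gives
  χ_A(x) = x^5 + 4*x^4 + 4*x^3
which factors as x^3*(x + 2)^2. The eigenvalues (with algebraic multiplicities) are λ = -2 with multiplicity 2, λ = 0 with multiplicity 3.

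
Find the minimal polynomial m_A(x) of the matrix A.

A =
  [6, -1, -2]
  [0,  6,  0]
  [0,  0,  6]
x^2 - 12*x + 36

The characteristic polynomial is χ_A(x) = (x - 6)^3, so the eigenvalues are known. The minimal polynomial is
  m_A(x) = Π_λ (x − λ)^{k_λ}
where k_λ is the size of the *largest* Jordan block for λ (equivalently, the smallest k with (A − λI)^k v = 0 for every generalised eigenvector v of λ).

  λ = 6: largest Jordan block has size 2, contributing (x − 6)^2

So m_A(x) = (x - 6)^2 = x^2 - 12*x + 36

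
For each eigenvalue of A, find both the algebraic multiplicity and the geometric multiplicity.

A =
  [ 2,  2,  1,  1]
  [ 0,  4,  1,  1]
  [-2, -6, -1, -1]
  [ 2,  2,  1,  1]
λ = 0: alg = 1, geom = 1; λ = 2: alg = 3, geom = 2

Step 1 — factor the characteristic polynomial to read off the algebraic multiplicities:
  χ_A(x) = x*(x - 2)^3

Step 2 — compute geometric multiplicities via the rank-nullity identity g(λ) = n − rank(A − λI):
  rank(A − (0)·I) = 3, so dim ker(A − (0)·I) = n − 3 = 1
  rank(A − (2)·I) = 2, so dim ker(A − (2)·I) = n − 2 = 2

Summary:
  λ = 0: algebraic multiplicity = 1, geometric multiplicity = 1
  λ = 2: algebraic multiplicity = 3, geometric multiplicity = 2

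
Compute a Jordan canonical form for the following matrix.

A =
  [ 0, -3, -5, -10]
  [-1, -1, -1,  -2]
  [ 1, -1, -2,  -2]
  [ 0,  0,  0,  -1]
J_3(-1) ⊕ J_1(-1)

The characteristic polynomial is
  det(x·I − A) = x^4 + 4*x^3 + 6*x^2 + 4*x + 1 = (x + 1)^4

Eigenvalues and multiplicities (the geometric multiplicity of λ is n − rank(A − λI), which equals the number of Jordan blocks for λ):
  λ = -1: algebraic multiplicity = 4, geometric multiplicity = 2

Determining the block sizes for each eigenvalue:
  λ = -1: with am = 4 and gm = 2, the partition is not yet determined (e.g. several partitions of 4 into 2 parts exist). Let N = A − (-1)·I. Computing rank(N^1) = 2, rank(N^2) = 1, rank(N^3) = 0; the number of blocks of size ≥ j is rank(N^{j−1}) − rank(N^j), giving [2, 1, 1]. So we have 1 block(s) of size 3, 1 block(s) of size 1 → block sizes [3, 1]

Assembling the blocks gives a Jordan form
J =
  [-1,  1,  0,  0]
  [ 0, -1,  1,  0]
  [ 0,  0, -1,  0]
  [ 0,  0,  0, -1]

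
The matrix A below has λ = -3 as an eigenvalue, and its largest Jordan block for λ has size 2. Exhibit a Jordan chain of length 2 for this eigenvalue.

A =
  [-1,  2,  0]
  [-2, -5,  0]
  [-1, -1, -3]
A Jordan chain for λ = -3 of length 2:
v_1 = (2, -2, -1)ᵀ
v_2 = (1, 0, 0)ᵀ

Let N = A − (-3)·I. We want v_2 with N^2 v_2 = 0 but N^1 v_2 ≠ 0; then v_{j-1} := N · v_j for j = 2, …, 2.

Pick v_2 = (1, 0, 0)ᵀ.
Then v_1 = N · v_2 = (2, -2, -1)ᵀ.

Sanity check: (A − (-3)·I) v_1 = (0, 0, 0)ᵀ = 0. ✓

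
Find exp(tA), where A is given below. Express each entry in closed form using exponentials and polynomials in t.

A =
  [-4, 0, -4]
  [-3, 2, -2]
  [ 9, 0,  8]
e^{tA} =
  [-6*t*exp(2*t) + exp(2*t), 0, -4*t*exp(2*t)]
  [-3*t*exp(2*t), exp(2*t), -2*t*exp(2*t)]
  [9*t*exp(2*t), 0, 6*t*exp(2*t) + exp(2*t)]

Strategy: write A = P · J · P⁻¹ where J is a Jordan canonical form, so e^{tA} = P · e^{tJ} · P⁻¹, and e^{tJ} can be computed block-by-block.

A has Jordan form
J =
  [2, 1, 0]
  [0, 2, 0]
  [0, 0, 2]
(up to reordering of blocks).

Per-block formulas:
  For a 1×1 block at λ = 2: exp(t · [2]) = [e^(2t)].
  For a 2×2 Jordan block J_2(2): exp(t · J_2(2)) = e^(2t)·(I + t·N), where N is the 2×2 nilpotent shift.

After assembling e^{tJ} and conjugating by P, we get:

e^{tA} =
  [-6*t*exp(2*t) + exp(2*t), 0, -4*t*exp(2*t)]
  [-3*t*exp(2*t), exp(2*t), -2*t*exp(2*t)]
  [9*t*exp(2*t), 0, 6*t*exp(2*t) + exp(2*t)]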